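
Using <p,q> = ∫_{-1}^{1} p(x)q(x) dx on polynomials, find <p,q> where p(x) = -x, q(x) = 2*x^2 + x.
<p,q> = -2/3

Expand the product: p(x)·q(x) = -2*x^3 - x^2.
∫_{-1}^{1} of each monomial x^k gives [2/(k+1) if k even, 0 if k odd]. Integrating term-by-term (or equivalently evaluating the antiderivative F(x) = -x^4/2 - x^3/3 at the endpoints):
  F(1) − F(−1) = -5/6 − (-1/6) = -2/3.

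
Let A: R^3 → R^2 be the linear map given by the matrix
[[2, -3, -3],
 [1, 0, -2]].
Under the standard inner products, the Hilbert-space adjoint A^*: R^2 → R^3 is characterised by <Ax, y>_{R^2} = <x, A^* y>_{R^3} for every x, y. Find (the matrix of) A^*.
A^* = A^T =
[[2, 1],
 [-3, 0],
 [-3, -2]]

For real matrices with standard dot products, the defining identity <Ax, y> = <x, A^* y> gives (Ax)^T y = x^T (A^*) y, i.e. x^T A^T y = x^T (A^*) y. Since this holds for all x, y, we must have A^* = A^T. Therefore
A^* =
[[2, 1],
 [-3, 0],
 [-3, -2]].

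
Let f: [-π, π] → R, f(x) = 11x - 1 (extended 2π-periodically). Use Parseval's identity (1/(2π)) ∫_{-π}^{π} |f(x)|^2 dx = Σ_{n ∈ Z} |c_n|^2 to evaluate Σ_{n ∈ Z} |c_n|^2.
Σ |c_n|^2 = 121π^2/3 + 1

Expand and integrate term by term over [-π, π]:
  ∫ (11x)^2 dx = 121·(2π^3/3); ∫ 2·11·(-1)·x dx = 0 (odd integrand); ∫ (-1)^2 dx = 1·2π.
So (1/(2π)) ∫_{-π}^{π} (11x - 1)^2 dx = 121π^2/3 + 1 = 121π^2/3 + 1.
Parseval ⇒ Σ |c_n|^2 = 121π^2/3 + 1.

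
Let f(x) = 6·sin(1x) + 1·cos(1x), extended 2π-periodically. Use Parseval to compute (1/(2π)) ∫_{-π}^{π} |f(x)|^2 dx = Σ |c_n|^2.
Σ |c_n|^2 = 37/2

Expand |f|^2 and use orthogonality of {sin(nx), cos(mx)} on [-π, π]:
  ∫_{-π}^{π} sin(nx)^2 dx = π, ∫ cos(mx)^2 dx = π, and cross terms integrate to 0.
So ∫_{-π}^{π} f(x)^2 dx = 6^2 · π + 1^2 · π = (36 + 1)π.
Divide by 2π: (36 + 1)/2 = 37/2.
By Parseval, this equals Σ |c_n|^2.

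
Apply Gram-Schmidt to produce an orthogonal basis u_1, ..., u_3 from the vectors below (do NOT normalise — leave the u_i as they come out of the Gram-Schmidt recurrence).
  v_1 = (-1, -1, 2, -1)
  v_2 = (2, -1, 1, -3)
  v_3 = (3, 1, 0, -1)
Orthogonal basis:
  u_1 = (-1, -1, 2, -1)
  u_2 = (18/7, -3/7, -1/7, -17/7)
  u_3 = (54/89, 80/89, 86/89, 38/89)

Apply the Gram-Schmidt recurrence
  u_1 = v_1
  u_i = v_i − Σ_{j<i} ((v_i · u_j) / (u_j · u_j)) · u_j.

Step by step this gives:
  u_1 = (-1, -1, 2, -1)
  u_2 = (18/7, -3/7, -1/7, -17/7)
  u_3 = (54/89, 80/89, 86/89, 38/89)

Orthogonality check:
  u_2 · u_1 = 0 (should be 0)
  u_3 · u_1 = 0 (should be 0)
  u_3 · u_2 = 0 (should be 0)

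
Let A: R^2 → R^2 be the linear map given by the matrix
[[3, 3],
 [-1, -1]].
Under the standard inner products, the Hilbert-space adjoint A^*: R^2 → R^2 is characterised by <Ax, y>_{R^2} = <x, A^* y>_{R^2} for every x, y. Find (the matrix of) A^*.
A^* = A^T =
[[3, -1],
 [3, -1]]

For real matrices with standard dot products, the defining identity <Ax, y> = <x, A^* y> gives (Ax)^T y = x^T (A^*) y, i.e. x^T A^T y = x^T (A^*) y. Since this holds for all x, y, we must have A^* = A^T. Therefore
A^* =
[[3, -1],
 [3, -1]].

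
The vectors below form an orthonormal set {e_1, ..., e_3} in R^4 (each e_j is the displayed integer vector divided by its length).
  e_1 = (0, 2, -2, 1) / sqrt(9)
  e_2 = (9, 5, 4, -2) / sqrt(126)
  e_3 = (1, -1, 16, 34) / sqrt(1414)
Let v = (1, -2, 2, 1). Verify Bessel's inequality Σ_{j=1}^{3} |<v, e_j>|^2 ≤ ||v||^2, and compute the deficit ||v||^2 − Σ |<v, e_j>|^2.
Σ |<v, e_j>|^2 = 910/101; ||v||^2 = 10; deficit = 100/101

Write each e_j = u_j / sqrt(<u_j, u_j>) where u_j is the displayed integer vector. Then <v, e_j> = <v, u_j> / sqrt(<u_j, u_j>), so |<v, e_j>|^2 = <v, u_j>^2 / <u_j, u_j>.
Coefficients: <v, e_1> = -7/sqrt(9), <v, e_2> = 5/sqrt(126), <v, e_3> = 69/sqrt(1414).
Square and sum: Σ |<v, e_j>|^2 = 910/101.
Compute ||v||^2 = v·v = 10.
Deficit = 10 − 910/101 = 100/101 ≥ 0, confirming Bessel's inequality. (The deficit equals ||v − Σ <v,e_j> e_j||^2, the squared distance from v to span{e_j}.)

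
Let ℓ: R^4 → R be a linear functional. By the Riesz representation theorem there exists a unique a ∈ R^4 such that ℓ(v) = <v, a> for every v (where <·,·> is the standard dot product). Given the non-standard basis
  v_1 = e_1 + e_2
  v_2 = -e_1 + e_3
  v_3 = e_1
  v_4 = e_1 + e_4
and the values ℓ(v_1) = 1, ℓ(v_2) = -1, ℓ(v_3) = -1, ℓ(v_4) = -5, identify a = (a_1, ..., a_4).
a = (-1, 2, -2, -4)

Write a = (a_1, ..., a_4) in the standard basis. For each basis vector v_i, ℓ(v_i) = <v_i, a> is a linear equation in the a_j's. Collect the n equations into a matrix system V a = ℓ, where row i of V is v_i (expressed in the standard basis). Since V is invertible (lower-triangular with 1s on the diagonal, up to permutation), solve by back-substitution:
  V =
[[1, 1, 0, 0],
 [-1, 0, 1, 0],
 [1, 0, 0, 0],
 [1, 0, 0, 1]]
  V a = (1, -1, -1, -5)
Solving gives a = (-1, 2, -2, -4).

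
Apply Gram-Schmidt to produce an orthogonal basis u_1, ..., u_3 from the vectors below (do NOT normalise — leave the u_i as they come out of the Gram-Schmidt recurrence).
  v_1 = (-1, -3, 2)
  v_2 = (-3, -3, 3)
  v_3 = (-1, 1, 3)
Orthogonal basis:
  u_1 = (-1, -3, 2)
  u_2 = (-12/7, 6/7, 3/7)
  u_3 = (1, 1, 2)

Apply the Gram-Schmidt recurrence
  u_1 = v_1
  u_i = v_i − Σ_{j<i} ((v_i · u_j) / (u_j · u_j)) · u_j.

Step by step this gives:
  u_1 = (-1, -3, 2)
  u_2 = (-12/7, 6/7, 3/7)
  u_3 = (1, 1, 2)

Orthogonality check:
  u_2 · u_1 = 0 (should be 0)
  u_3 · u_1 = 0 (should be 0)
  u_3 · u_2 = 0 (should be 0)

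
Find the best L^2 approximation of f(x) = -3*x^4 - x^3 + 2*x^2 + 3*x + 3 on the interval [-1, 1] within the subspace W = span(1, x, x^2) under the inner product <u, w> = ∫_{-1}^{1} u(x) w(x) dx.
g(x) = -4*x^2/7 + 12*x/5 + 114/35

The best approximation g ∈ W is the orthogonal projection of f onto W. Writing g = a_0 + a_1 x + a_2 x^2, the coefficients solve the normal equations G · a = b where
  G_{ij} = <φ_i, φ_j> and b_i = <f, φ_i>, with φ_0 = 1, φ_1 = x, φ_2 = x^2.
G =
  [2, 0, 2/3]
  [0, 2/3, 0]
  [2/3, 0, 2/5],
b = (92/15, 8/5, 68/35).
Solving gives a_0 = 114/35, a_1 = 12/5, a_2 = -4/7, so
  g(x) = -4*x^2/7 + 12*x/5 + 114/35.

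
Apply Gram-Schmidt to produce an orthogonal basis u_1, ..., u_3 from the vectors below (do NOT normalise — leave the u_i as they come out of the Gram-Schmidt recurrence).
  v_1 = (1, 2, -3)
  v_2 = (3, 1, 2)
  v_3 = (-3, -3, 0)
Orthogonal basis:
  u_1 = (1, 2, -3)
  u_2 = (43/14, 8/7, 25/14)
  u_3 = (28/65, -44/65, -4/13)

Apply the Gram-Schmidt recurrence
  u_1 = v_1
  u_i = v_i − Σ_{j<i} ((v_i · u_j) / (u_j · u_j)) · u_j.

Step by step this gives:
  u_1 = (1, 2, -3)
  u_2 = (43/14, 8/7, 25/14)
  u_3 = (28/65, -44/65, -4/13)

Orthogonality check:
  u_2 · u_1 = 0 (should be 0)
  u_3 · u_1 = 0 (should be 0)
  u_3 · u_2 = 0 (should be 0)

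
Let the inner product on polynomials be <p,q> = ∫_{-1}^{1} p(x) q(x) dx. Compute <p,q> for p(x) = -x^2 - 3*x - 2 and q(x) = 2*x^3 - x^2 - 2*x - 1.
<p,q> = 8

Expand the product: p(x)·q(x) = -2*x^5 - 5*x^4 + x^3 + 9*x^2 + 7*x + 2.
∫_{-1}^{1} of each monomial x^k gives [2/(k+1) if k even, 0 if k odd]. Integrating term-by-term (or equivalently evaluating the antiderivative F(x) = -x^6/3 - x^5 + x^4/4 + 3*x^3 + 7*x^2/2 + 2*x at the endpoints):
  F(1) − F(−1) = 89/12 − (-7/12) = 8.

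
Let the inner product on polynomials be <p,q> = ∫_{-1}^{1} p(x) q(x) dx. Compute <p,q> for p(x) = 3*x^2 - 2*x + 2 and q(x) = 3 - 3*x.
<p,q> = 22

Expand the product: p(x)·q(x) = -9*x^3 + 15*x^2 - 12*x + 6.
∫_{-1}^{1} of each monomial x^k gives [2/(k+1) if k even, 0 if k odd]. Integrating term-by-term (or equivalently evaluating the antiderivative F(x) = -9*x^4/4 + 5*x^3 - 6*x^2 + 6*x at the endpoints):
  F(1) − F(−1) = 11/4 − (-77/4) = 22.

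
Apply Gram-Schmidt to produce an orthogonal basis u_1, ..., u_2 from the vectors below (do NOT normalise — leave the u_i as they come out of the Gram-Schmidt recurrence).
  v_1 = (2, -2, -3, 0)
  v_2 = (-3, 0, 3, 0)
Orthogonal basis:
  u_1 = (2, -2, -3, 0)
  u_2 = (-21/17, -30/17, 6/17, 0)

Apply the Gram-Schmidt recurrence
  u_1 = v_1
  u_i = v_i − Σ_{j<i} ((v_i · u_j) / (u_j · u_j)) · u_j.

Step by step this gives:
  u_1 = (2, -2, -3, 0)
  u_2 = (-21/17, -30/17, 6/17, 0)

Orthogonality check:
  u_2 · u_1 = 0 (should be 0)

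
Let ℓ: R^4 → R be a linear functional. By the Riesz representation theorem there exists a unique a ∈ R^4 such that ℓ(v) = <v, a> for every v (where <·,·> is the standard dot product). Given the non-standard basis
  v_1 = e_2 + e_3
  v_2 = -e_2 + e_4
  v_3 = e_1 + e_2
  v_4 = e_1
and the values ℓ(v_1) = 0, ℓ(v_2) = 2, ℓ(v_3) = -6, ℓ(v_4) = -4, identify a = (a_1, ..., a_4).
a = (-4, -2, 2, 0)

Write a = (a_1, ..., a_4) in the standard basis. For each basis vector v_i, ℓ(v_i) = <v_i, a> is a linear equation in the a_j's. Collect the n equations into a matrix system V a = ℓ, where row i of V is v_i (expressed in the standard basis). Since V is invertible (lower-triangular with 1s on the diagonal, up to permutation), solve by back-substitution:
  V =
[[0, 1, 1, 0],
 [0, -1, 0, 1],
 [1, 1, 0, 0],
 [1, 0, 0, 0]]
  V a = (0, 2, -6, -4)
Solving gives a = (-4, -2, 2, 0).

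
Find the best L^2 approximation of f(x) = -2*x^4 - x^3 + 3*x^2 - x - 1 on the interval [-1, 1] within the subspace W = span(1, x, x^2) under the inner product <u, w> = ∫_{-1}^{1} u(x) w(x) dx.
g(x) = 9*x^2/7 - 8*x/5 - 29/35

The best approximation g ∈ W is the orthogonal projection of f onto W. Writing g = a_0 + a_1 x + a_2 x^2, the coefficients solve the normal equations G · a = b where
  G_{ij} = <φ_i, φ_j> and b_i = <f, φ_i>, with φ_0 = 1, φ_1 = x, φ_2 = x^2.
G =
  [2, 0, 2/3]
  [0, 2/3, 0]
  [2/3, 0, 2/5],
b = (-4/5, -16/15, -4/105).
Solving gives a_0 = -29/35, a_1 = -8/5, a_2 = 9/7, so
  g(x) = 9*x^2/7 - 8*x/5 - 29/35.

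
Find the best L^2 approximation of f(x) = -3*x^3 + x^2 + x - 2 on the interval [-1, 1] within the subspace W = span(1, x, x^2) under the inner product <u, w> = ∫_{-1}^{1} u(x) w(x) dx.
g(x) = x^2 - 4*x/5 - 2

The best approximation g ∈ W is the orthogonal projection of f onto W. Writing g = a_0 + a_1 x + a_2 x^2, the coefficients solve the normal equations G · a = b where
  G_{ij} = <φ_i, φ_j> and b_i = <f, φ_i>, with φ_0 = 1, φ_1 = x, φ_2 = x^2.
G =
  [2, 0, 2/3]
  [0, 2/3, 0]
  [2/3, 0, 2/5],
b = (-10/3, -8/15, -14/15).
Solving gives a_0 = -2, a_1 = -4/5, a_2 = 1, so
  g(x) = x^2 - 4*x/5 - 2.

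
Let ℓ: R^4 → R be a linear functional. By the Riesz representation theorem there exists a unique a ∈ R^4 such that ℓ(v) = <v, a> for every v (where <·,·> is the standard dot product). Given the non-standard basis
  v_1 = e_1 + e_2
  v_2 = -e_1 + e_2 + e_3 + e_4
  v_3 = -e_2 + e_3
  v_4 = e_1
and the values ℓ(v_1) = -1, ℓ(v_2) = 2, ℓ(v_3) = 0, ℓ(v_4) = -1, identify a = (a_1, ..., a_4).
a = (-1, 0, 0, 1)

Write a = (a_1, ..., a_4) in the standard basis. For each basis vector v_i, ℓ(v_i) = <v_i, a> is a linear equation in the a_j's. Collect the n equations into a matrix system V a = ℓ, where row i of V is v_i (expressed in the standard basis). Since V is invertible (lower-triangular with 1s on the diagonal, up to permutation), solve by back-substitution:
  V =
[[1, 1, 0, 0],
 [-1, 1, 1, 1],
 [0, -1, 1, 0],
 [1, 0, 0, 0]]
  V a = (-1, 2, 0, -1)
Solving gives a = (-1, 0, 0, 1).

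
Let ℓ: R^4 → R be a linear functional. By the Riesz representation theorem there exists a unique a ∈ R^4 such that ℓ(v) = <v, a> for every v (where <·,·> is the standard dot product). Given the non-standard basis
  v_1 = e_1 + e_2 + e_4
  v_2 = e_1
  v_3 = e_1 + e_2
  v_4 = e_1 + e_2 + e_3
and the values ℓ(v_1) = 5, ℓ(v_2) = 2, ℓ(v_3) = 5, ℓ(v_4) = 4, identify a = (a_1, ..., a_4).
a = (2, 3, -1, 0)

Write a = (a_1, ..., a_4) in the standard basis. For each basis vector v_i, ℓ(v_i) = <v_i, a> is a linear equation in the a_j's. Collect the n equations into a matrix system V a = ℓ, where row i of V is v_i (expressed in the standard basis). Since V is invertible (lower-triangular with 1s on the diagonal, up to permutation), solve by back-substitution:
  V =
[[1, 1, 0, 1],
 [1, 0, 0, 0],
 [1, 1, 0, 0],
 [1, 1, 1, 0]]
  V a = (5, 2, 5, 4)
Solving gives a = (2, 3, -1, 0).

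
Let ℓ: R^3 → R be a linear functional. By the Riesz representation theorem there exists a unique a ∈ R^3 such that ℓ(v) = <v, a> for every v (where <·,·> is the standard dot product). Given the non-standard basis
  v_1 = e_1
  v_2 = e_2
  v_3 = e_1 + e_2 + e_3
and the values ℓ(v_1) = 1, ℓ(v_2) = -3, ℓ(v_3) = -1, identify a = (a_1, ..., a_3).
a = (1, -3, 1)

Write a = (a_1, ..., a_3) in the standard basis. For each basis vector v_i, ℓ(v_i) = <v_i, a> is a linear equation in the a_j's. Collect the n equations into a matrix system V a = ℓ, where row i of V is v_i (expressed in the standard basis). Since V is invertible (lower-triangular with 1s on the diagonal, up to permutation), solve by back-substitution:
  V =
[[1, 0, 0],
 [0, 1, 0],
 [1, 1, 1]]
  V a = (1, -3, -1)
Solving gives a = (1, -3, 1).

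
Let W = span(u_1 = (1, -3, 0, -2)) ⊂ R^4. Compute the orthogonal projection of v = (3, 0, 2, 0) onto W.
proj_W(v) = (3/14, -9/14, 0, -3/7)

Set up U = [u_1 | ... | u_1] ∈ R^(4×1). The projector onto W = col(U) is P = U (U^T U)^(-1) U^T.
Compute U^T U =
  [14],
and U^T v = (3).
Solve U^T U · c = U^T v for the coefficients: c = (3/14). The projection is proj_W(v) = U c.
Check: (v - proj_W(v)) · u_1 = 0  (should be 0).
Result: proj_W(v) = (3/14, -9/14, 0, -3/7).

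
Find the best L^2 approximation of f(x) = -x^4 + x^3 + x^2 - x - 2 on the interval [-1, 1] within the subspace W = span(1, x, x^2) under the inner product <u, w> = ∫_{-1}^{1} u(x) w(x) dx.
g(x) = x^2/7 - 2*x/5 - 67/35

The best approximation g ∈ W is the orthogonal projection of f onto W. Writing g = a_0 + a_1 x + a_2 x^2, the coefficients solve the normal equations G · a = b where
  G_{ij} = <φ_i, φ_j> and b_i = <f, φ_i>, with φ_0 = 1, φ_1 = x, φ_2 = x^2.
G =
  [2, 0, 2/3]
  [0, 2/3, 0]
  [2/3, 0, 2/5],
b = (-56/15, -4/15, -128/105).
Solving gives a_0 = -67/35, a_1 = -2/5, a_2 = 1/7, so
  g(x) = x^2/7 - 2*x/5 - 67/35.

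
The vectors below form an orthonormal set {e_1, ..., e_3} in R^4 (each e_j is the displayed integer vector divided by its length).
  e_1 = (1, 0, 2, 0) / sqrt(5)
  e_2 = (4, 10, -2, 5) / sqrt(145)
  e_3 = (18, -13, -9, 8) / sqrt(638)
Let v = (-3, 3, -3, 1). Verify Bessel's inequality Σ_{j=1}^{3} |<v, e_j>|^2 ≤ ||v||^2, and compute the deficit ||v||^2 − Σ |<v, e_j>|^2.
Σ |<v, e_j>|^2 = 300/11; ||v||^2 = 28; deficit = 8/11

Write each e_j = u_j / sqrt(<u_j, u_j>) where u_j is the displayed integer vector. Then <v, e_j> = <v, u_j> / sqrt(<u_j, u_j>), so |<v, e_j>|^2 = <v, u_j>^2 / <u_j, u_j>.
Coefficients: <v, e_1> = -9/sqrt(5), <v, e_2> = 29/sqrt(145), <v, e_3> = -58/sqrt(638).
Square and sum: Σ |<v, e_j>|^2 = 300/11.
Compute ||v||^2 = v·v = 28.
Deficit = 28 − 300/11 = 8/11 ≥ 0, confirming Bessel's inequality. (The deficit equals ||v − Σ <v,e_j> e_j||^2, the squared distance from v to span{e_j}.)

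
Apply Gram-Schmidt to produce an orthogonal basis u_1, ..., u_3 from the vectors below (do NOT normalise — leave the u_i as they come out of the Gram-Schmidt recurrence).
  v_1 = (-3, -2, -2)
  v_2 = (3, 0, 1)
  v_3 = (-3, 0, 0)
Orthogonal basis:
  u_1 = (-3, -2, -2)
  u_2 = (18/17, -22/17, -5/17)
  u_3 = (-12/49, -18/49, 36/49)

Apply the Gram-Schmidt recurrence
  u_1 = v_1
  u_i = v_i − Σ_{j<i} ((v_i · u_j) / (u_j · u_j)) · u_j.

Step by step this gives:
  u_1 = (-3, -2, -2)
  u_2 = (18/17, -22/17, -5/17)
  u_3 = (-12/49, -18/49, 36/49)

Orthogonality check:
  u_2 · u_1 = 0 (should be 0)
  u_3 · u_1 = 0 (should be 0)
  u_3 · u_2 = 0 (should be 0)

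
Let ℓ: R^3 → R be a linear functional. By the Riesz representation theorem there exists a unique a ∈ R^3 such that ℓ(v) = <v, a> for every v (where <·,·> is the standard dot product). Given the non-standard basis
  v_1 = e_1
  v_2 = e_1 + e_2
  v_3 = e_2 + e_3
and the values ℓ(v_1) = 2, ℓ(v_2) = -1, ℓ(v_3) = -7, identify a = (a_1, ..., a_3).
a = (2, -3, -4)

Write a = (a_1, ..., a_3) in the standard basis. For each basis vector v_i, ℓ(v_i) = <v_i, a> is a linear equation in the a_j's. Collect the n equations into a matrix system V a = ℓ, where row i of V is v_i (expressed in the standard basis). Since V is invertible (lower-triangular with 1s on the diagonal, up to permutation), solve by back-substitution:
  V =
[[1, 0, 0],
 [1, 1, 0],
 [0, 1, 1]]
  V a = (2, -1, -7)
Solving gives a = (2, -3, -4).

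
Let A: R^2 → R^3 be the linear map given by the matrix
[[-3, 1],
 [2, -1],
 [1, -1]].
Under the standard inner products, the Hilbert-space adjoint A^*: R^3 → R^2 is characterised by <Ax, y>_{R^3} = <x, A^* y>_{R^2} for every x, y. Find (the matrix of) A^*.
A^* = A^T =
[[-3, 2, 1],
 [1, -1, -1]]

For real matrices with standard dot products, the defining identity <Ax, y> = <x, A^* y> gives (Ax)^T y = x^T (A^*) y, i.e. x^T A^T y = x^T (A^*) y. Since this holds for all x, y, we must have A^* = A^T. Therefore
A^* =
[[-3, 2, 1],
 [1, -1, -1]].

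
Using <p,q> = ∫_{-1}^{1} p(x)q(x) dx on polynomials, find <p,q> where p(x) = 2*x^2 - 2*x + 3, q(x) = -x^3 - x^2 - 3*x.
<p,q> = 2

Expand the product: p(x)·q(x) = -2*x^5 - 7*x^3 + 3*x^2 - 9*x.
∫_{-1}^{1} of each monomial x^k gives [2/(k+1) if k even, 0 if k odd]. Integrating term-by-term (or equivalently evaluating the antiderivative F(x) = -x^6/3 - 7*x^4/4 + x^3 - 9*x^2/2 at the endpoints):
  F(1) − F(−1) = -67/12 − (-91/12) = 2.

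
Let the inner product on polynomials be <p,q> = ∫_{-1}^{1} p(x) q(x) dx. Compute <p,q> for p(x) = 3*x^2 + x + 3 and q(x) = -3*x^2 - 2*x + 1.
<p,q> = -44/15

Expand the product: p(x)·q(x) = -9*x^4 - 9*x^3 - 8*x^2 - 5*x + 3.
∫_{-1}^{1} of each monomial x^k gives [2/(k+1) if k even, 0 if k odd]. Integrating term-by-term (or equivalently evaluating the antiderivative F(x) = -9*x^5/5 - 9*x^4/4 - 8*x^3/3 - 5*x^2/2 + 3*x at the endpoints):
  F(1) − F(−1) = -373/60 − (-197/60) = -44/15.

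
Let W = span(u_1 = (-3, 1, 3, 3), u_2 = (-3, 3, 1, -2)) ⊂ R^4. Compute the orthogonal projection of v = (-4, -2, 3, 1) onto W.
proj_W(v) = (-1323/563, 437/563, 1327/563, 1333/563)

Set up U = [u_1 | ... | u_2] ∈ R^(4×2). The projector onto W = col(U) is P = U (U^T U)^(-1) U^T.
Compute U^T U =
  [28, 9]
  [9, 23],
and U^T v = (22, 7).
Solve U^T U · c = U^T v for the coefficients: c = (443/563, -2/563). The projection is proj_W(v) = U c.
Check: (v - proj_W(v)) · u_1 = 0  (should be 0).
Check: (v - proj_W(v)) · u_2 = 0  (should be 0).
Result: proj_W(v) = (-1323/563, 437/563, 1327/563, 1333/563).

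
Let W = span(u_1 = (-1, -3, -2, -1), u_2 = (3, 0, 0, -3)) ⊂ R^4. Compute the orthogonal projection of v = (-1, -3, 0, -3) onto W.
proj_W(v) = (2/15, -13/5, -26/15, -28/15)

Set up U = [u_1 | ... | u_2] ∈ R^(4×2). The projector onto W = col(U) is P = U (U^T U)^(-1) U^T.
Compute U^T U =
  [15, 0]
  [0, 18],
and U^T v = (13, 6).
Solve U^T U · c = U^T v for the coefficients: c = (13/15, 1/3). The projection is proj_W(v) = U c.
Check: (v - proj_W(v)) · u_1 = 0  (should be 0).
Check: (v - proj_W(v)) · u_2 = 0  (should be 0).
Result: proj_W(v) = (2/15, -13/5, -26/15, -28/15).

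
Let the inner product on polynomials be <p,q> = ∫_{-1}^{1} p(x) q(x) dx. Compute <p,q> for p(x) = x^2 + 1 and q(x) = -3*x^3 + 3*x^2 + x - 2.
<p,q> = -32/15

Expand the product: p(x)·q(x) = -3*x^5 + 3*x^4 - 2*x^3 + x^2 + x - 2.
∫_{-1}^{1} of each monomial x^k gives [2/(k+1) if k even, 0 if k odd]. Integrating term-by-term (or equivalently evaluating the antiderivative F(x) = -x^6/2 + 3*x^5/5 - x^4/2 + x^3/3 + x^2/2 - 2*x at the endpoints):
  F(1) − F(−1) = -47/30 − (17/30) = -32/15.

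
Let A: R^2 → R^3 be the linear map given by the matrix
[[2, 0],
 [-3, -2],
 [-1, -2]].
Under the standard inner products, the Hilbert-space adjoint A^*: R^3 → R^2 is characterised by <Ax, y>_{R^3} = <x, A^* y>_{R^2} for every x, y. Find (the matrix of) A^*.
A^* = A^T =
[[2, -3, -1],
 [0, -2, -2]]

For real matrices with standard dot products, the defining identity <Ax, y> = <x, A^* y> gives (Ax)^T y = x^T (A^*) y, i.e. x^T A^T y = x^T (A^*) y. Since this holds for all x, y, we must have A^* = A^T. Therefore
A^* =
[[2, -3, -1],
 [0, -2, -2]].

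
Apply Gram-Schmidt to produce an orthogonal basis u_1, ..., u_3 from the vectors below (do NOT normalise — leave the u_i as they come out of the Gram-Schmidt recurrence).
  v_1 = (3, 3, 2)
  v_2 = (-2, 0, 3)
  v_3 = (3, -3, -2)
Orthogonal basis:
  u_1 = (3, 3, 2)
  u_2 = (-2, 0, 3)
  u_3 = (243/143, -27/11, 162/143)

Apply the Gram-Schmidt recurrence
  u_1 = v_1
  u_i = v_i − Σ_{j<i} ((v_i · u_j) / (u_j · u_j)) · u_j.

Step by step this gives:
  u_1 = (3, 3, 2)
  u_2 = (-2, 0, 3)
  u_3 = (243/143, -27/11, 162/143)

Orthogonality check:
  u_2 · u_1 = 0 (should be 0)
  u_3 · u_1 = 0 (should be 0)
  u_3 · u_2 = 0 (should be 0)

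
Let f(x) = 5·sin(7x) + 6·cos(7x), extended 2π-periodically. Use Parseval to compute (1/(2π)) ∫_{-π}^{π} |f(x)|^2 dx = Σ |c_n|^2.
Σ |c_n|^2 = 61/2

Expand |f|^2 and use orthogonality of {sin(nx), cos(mx)} on [-π, π]:
  ∫_{-π}^{π} sin(nx)^2 dx = π, ∫ cos(mx)^2 dx = π, and cross terms integrate to 0.
So ∫_{-π}^{π} f(x)^2 dx = 5^2 · π + 6^2 · π = (25 + 36)π.
Divide by 2π: (25 + 36)/2 = 61/2.
By Parseval, this equals Σ |c_n|^2.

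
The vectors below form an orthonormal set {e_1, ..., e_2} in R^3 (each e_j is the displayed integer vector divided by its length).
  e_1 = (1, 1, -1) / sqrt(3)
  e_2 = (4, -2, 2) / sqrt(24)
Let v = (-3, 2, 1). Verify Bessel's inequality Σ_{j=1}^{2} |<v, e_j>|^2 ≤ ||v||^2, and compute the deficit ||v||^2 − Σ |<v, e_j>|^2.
Σ |<v, e_j>|^2 = 19/2; ||v||^2 = 14; deficit = 9/2

Write each e_j = u_j / sqrt(<u_j, u_j>) where u_j is the displayed integer vector. Then <v, e_j> = <v, u_j> / sqrt(<u_j, u_j>), so |<v, e_j>|^2 = <v, u_j>^2 / <u_j, u_j>.
Coefficients: <v, e_1> = -2/sqrt(3), <v, e_2> = -14/sqrt(24).
Square and sum: Σ |<v, e_j>|^2 = 19/2.
Compute ||v||^2 = v·v = 14.
Deficit = 14 − 19/2 = 9/2 ≥ 0, confirming Bessel's inequality. (The deficit equals ||v − Σ <v,e_j> e_j||^2, the squared distance from v to span{e_j}.)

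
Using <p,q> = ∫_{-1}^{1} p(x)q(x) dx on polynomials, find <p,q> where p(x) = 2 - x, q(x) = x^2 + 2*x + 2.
<p,q> = 8

Expand the product: p(x)·q(x) = -x^3 + 2*x + 4.
∫_{-1}^{1} of each monomial x^k gives [2/(k+1) if k even, 0 if k odd]. Integrating term-by-term (or equivalently evaluating the antiderivative F(x) = -x^4/4 + x^2 + 4*x at the endpoints):
  F(1) − F(−1) = 19/4 − (-13/4) = 8.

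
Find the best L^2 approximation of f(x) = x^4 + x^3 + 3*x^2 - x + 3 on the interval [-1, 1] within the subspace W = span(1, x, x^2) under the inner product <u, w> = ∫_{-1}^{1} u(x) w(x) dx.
g(x) = 27*x^2/7 - 2*x/5 + 102/35

The best approximation g ∈ W is the orthogonal projection of f onto W. Writing g = a_0 + a_1 x + a_2 x^2, the coefficients solve the normal equations G · a = b where
  G_{ij} = <φ_i, φ_j> and b_i = <f, φ_i>, with φ_0 = 1, φ_1 = x, φ_2 = x^2.
G =
  [2, 0, 2/3]
  [0, 2/3, 0]
  [2/3, 0, 2/5],
b = (42/5, -4/15, 122/35).
Solving gives a_0 = 102/35, a_1 = -2/5, a_2 = 27/7, so
  g(x) = 27*x^2/7 - 2*x/5 + 102/35.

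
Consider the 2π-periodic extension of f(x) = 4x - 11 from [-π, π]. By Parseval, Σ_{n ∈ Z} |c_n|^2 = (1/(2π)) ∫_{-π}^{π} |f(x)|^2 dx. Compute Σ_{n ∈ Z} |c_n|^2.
Σ |c_n|^2 = 16π^2/3 + 121

Expand and integrate term by term over [-π, π]:
  ∫ (4x)^2 dx = 16·(2π^3/3); ∫ 2·4·(-11)·x dx = 0 (odd integrand); ∫ (-11)^2 dx = 121·2π.
So (1/(2π)) ∫_{-π}^{π} (4x - 11)^2 dx = 16π^2/3 + 121 = 16π^2/3 + 121.
Parseval ⇒ Σ |c_n|^2 = 16π^2/3 + 121.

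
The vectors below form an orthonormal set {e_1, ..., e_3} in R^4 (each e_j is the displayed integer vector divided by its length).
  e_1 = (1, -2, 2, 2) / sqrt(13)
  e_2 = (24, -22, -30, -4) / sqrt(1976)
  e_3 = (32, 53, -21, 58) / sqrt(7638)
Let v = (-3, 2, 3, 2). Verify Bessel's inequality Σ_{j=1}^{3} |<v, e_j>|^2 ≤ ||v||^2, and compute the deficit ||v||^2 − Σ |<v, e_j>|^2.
Σ |<v, e_j>|^2 = 1634/67; ||v||^2 = 26; deficit = 108/67

Write each e_j = u_j / sqrt(<u_j, u_j>) where u_j is the displayed integer vector. Then <v, e_j> = <v, u_j> / sqrt(<u_j, u_j>), so |<v, e_j>|^2 = <v, u_j>^2 / <u_j, u_j>.
Coefficients: <v, e_1> = 3/sqrt(13), <v, e_2> = -214/sqrt(1976), <v, e_3> = 63/sqrt(7638).
Square and sum: Σ |<v, e_j>|^2 = 1634/67.
Compute ||v||^2 = v·v = 26.
Deficit = 26 − 1634/67 = 108/67 ≥ 0, confirming Bessel's inequality. (The deficit equals ||v − Σ <v,e_j> e_j||^2, the squared distance from v to span{e_j}.)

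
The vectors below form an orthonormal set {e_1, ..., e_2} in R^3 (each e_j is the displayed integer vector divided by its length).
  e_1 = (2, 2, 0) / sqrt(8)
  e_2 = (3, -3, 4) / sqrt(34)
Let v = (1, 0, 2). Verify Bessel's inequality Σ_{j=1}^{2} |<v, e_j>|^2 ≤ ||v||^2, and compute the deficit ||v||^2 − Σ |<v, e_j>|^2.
Σ |<v, e_j>|^2 = 69/17; ||v||^2 = 5; deficit = 16/17

Write each e_j = u_j / sqrt(<u_j, u_j>) where u_j is the displayed integer vector. Then <v, e_j> = <v, u_j> / sqrt(<u_j, u_j>), so |<v, e_j>|^2 = <v, u_j>^2 / <u_j, u_j>.
Coefficients: <v, e_1> = 2/sqrt(8), <v, e_2> = 11/sqrt(34).
Square and sum: Σ |<v, e_j>|^2 = 69/17.
Compute ||v||^2 = v·v = 5.
Deficit = 5 − 69/17 = 16/17 ≥ 0, confirming Bessel's inequality. (The deficit equals ||v − Σ <v,e_j> e_j||^2, the squared distance from v to span{e_j}.)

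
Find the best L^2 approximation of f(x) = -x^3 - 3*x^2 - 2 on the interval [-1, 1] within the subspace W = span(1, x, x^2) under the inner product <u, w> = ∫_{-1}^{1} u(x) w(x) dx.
g(x) = -3*x^2 - 3*x/5 - 2

The best approximation g ∈ W is the orthogonal projection of f onto W. Writing g = a_0 + a_1 x + a_2 x^2, the coefficients solve the normal equations G · a = b where
  G_{ij} = <φ_i, φ_j> and b_i = <f, φ_i>, with φ_0 = 1, φ_1 = x, φ_2 = x^2.
G =
  [2, 0, 2/3]
  [0, 2/3, 0]
  [2/3, 0, 2/5],
b = (-6, -2/5, -38/15).
Solving gives a_0 = -2, a_1 = -3/5, a_2 = -3, so
  g(x) = -3*x^2 - 3*x/5 - 2.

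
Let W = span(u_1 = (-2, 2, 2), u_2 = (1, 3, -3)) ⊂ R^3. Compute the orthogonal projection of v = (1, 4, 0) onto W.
proj_W(v) = (-1/2, 7/2, -1)

Set up U = [u_1 | ... | u_2] ∈ R^(3×2). The projector onto W = col(U) is P = U (U^T U)^(-1) U^T.
Compute U^T U =
  [12, -2]
  [-2, 19],
and U^T v = (6, 13).
Solve U^T U · c = U^T v for the coefficients: c = (5/8, 3/4). The projection is proj_W(v) = U c.
Check: (v - proj_W(v)) · u_1 = 0  (should be 0).
Check: (v - proj_W(v)) · u_2 = 0  (should be 0).
Result: proj_W(v) = (-1/2, 7/2, -1).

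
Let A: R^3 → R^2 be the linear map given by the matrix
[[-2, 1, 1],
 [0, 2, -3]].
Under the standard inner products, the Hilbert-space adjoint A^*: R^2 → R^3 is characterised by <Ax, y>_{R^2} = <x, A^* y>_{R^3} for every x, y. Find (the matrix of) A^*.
A^* = A^T =
[[-2, 0],
 [1, 2],
 [1, -3]]

For real matrices with standard dot products, the defining identity <Ax, y> = <x, A^* y> gives (Ax)^T y = x^T (A^*) y, i.e. x^T A^T y = x^T (A^*) y. Since this holds for all x, y, we must have A^* = A^T. Therefore
A^* =
[[-2, 0],
 [1, 2],
 [1, -3]].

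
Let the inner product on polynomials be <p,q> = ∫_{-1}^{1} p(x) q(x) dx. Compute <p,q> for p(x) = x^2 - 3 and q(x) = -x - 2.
<p,q> = 32/3

Expand the product: p(x)·q(x) = -x^3 - 2*x^2 + 3*x + 6.
∫_{-1}^{1} of each monomial x^k gives [2/(k+1) if k even, 0 if k odd]. Integrating term-by-term (or equivalently evaluating the antiderivative F(x) = -x^4/4 - 2*x^3/3 + 3*x^2/2 + 6*x at the endpoints):
  F(1) − F(−1) = 79/12 − (-49/12) = 32/3.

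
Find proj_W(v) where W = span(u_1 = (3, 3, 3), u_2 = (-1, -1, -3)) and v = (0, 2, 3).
proj_W(v) = (1, 1, 3)

Set up U = [u_1 | ... | u_2] ∈ R^(3×2). The projector onto W = col(U) is P = U (U^T U)^(-1) U^T.
Compute U^T U =
  [27, -15]
  [-15, 11],
and U^T v = (15, -11).
Solve U^T U · c = U^T v for the coefficients: c = (0, -1). The projection is proj_W(v) = U c.
Check: (v - proj_W(v)) · u_1 = 0  (should be 0).
Check: (v - proj_W(v)) · u_2 = 0  (should be 0).
Result: proj_W(v) = (1, 1, 3).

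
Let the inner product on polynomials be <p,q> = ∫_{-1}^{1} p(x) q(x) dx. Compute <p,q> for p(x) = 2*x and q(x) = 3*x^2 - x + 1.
<p,q> = -4/3

Expand the product: p(x)·q(x) = 6*x^3 - 2*x^2 + 2*x.
∫_{-1}^{1} of each monomial x^k gives [2/(k+1) if k even, 0 if k odd]. Integrating term-by-term (or equivalently evaluating the antiderivative F(x) = 3*x^4/2 - 2*x^3/3 + x^2 at the endpoints):
  F(1) − F(−1) = 11/6 − (19/6) = -4/3.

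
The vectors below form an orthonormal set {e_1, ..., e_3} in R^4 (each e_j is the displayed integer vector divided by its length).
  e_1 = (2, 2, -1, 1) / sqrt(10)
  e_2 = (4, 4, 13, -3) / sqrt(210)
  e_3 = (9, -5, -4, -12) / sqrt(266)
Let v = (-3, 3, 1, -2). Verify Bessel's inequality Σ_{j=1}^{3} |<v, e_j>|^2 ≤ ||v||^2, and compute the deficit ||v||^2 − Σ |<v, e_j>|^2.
Σ |<v, e_j>|^2 = 253/57; ||v||^2 = 23; deficit = 1058/57

Write each e_j = u_j / sqrt(<u_j, u_j>) where u_j is the displayed integer vector. Then <v, e_j> = <v, u_j> / sqrt(<u_j, u_j>), so |<v, e_j>|^2 = <v, u_j>^2 / <u_j, u_j>.
Coefficients: <v, e_1> = -3/sqrt(10), <v, e_2> = 19/sqrt(210), <v, e_3> = -22/sqrt(266).
Square and sum: Σ |<v, e_j>|^2 = 253/57.
Compute ||v||^2 = v·v = 23.
Deficit = 23 − 253/57 = 1058/57 ≥ 0, confirming Bessel's inequality. (The deficit equals ||v − Σ <v,e_j> e_j||^2, the squared distance from v to span{e_j}.)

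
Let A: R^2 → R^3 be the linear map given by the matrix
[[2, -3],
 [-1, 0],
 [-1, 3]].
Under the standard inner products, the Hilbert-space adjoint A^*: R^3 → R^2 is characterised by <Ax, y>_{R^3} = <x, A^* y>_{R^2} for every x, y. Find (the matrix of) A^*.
A^* = A^T =
[[2, -1, -1],
 [-3, 0, 3]]

For real matrices with standard dot products, the defining identity <Ax, y> = <x, A^* y> gives (Ax)^T y = x^T (A^*) y, i.e. x^T A^T y = x^T (A^*) y. Since this holds for all x, y, we must have A^* = A^T. Therefore
A^* =
[[2, -1, -1],
 [-3, 0, 3]].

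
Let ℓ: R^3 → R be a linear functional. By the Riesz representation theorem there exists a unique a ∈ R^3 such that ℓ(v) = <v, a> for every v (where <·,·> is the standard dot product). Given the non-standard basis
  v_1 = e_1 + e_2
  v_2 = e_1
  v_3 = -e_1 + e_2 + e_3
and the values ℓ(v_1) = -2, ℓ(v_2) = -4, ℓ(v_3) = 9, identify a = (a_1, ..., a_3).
a = (-4, 2, 3)

Write a = (a_1, ..., a_3) in the standard basis. For each basis vector v_i, ℓ(v_i) = <v_i, a> is a linear equation in the a_j's. Collect the n equations into a matrix system V a = ℓ, where row i of V is v_i (expressed in the standard basis). Since V is invertible (lower-triangular with 1s on the diagonal, up to permutation), solve by back-substitution:
  V =
[[1, 1, 0],
 [1, 0, 0],
 [-1, 1, 1]]
  V a = (-2, -4, 9)
Solving gives a = (-4, 2, 3).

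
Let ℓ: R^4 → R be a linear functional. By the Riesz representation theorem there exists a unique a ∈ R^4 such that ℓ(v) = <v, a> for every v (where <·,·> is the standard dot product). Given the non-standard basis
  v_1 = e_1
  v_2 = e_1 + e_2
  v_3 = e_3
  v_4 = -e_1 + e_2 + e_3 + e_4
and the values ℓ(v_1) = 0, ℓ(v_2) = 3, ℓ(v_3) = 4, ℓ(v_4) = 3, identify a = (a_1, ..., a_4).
a = (0, 3, 4, -4)

Write a = (a_1, ..., a_4) in the standard basis. For each basis vector v_i, ℓ(v_i) = <v_i, a> is a linear equation in the a_j's. Collect the n equations into a matrix system V a = ℓ, where row i of V is v_i (expressed in the standard basis). Since V is invertible (lower-triangular with 1s on the diagonal, up to permutation), solve by back-substitution:
  V =
[[1, 0, 0, 0],
 [1, 1, 0, 0],
 [0, 0, 1, 0],
 [-1, 1, 1, 1]]
  V a = (0, 3, 4, 3)
Solving gives a = (0, 3, 4, -4).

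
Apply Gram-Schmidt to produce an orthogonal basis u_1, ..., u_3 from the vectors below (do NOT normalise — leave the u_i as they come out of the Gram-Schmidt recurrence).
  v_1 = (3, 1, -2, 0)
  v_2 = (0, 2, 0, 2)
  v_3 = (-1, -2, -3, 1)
Orthogonal basis:
  u_1 = (3, 1, -2, 0)
  u_2 = (-3/7, 13/7, 2/7, 2)
  u_3 = (-4/3, -14/9, -25/9, 14/9)

Apply the Gram-Schmidt recurrence
  u_1 = v_1
  u_i = v_i − Σ_{j<i} ((v_i · u_j) / (u_j · u_j)) · u_j.

Step by step this gives:
  u_1 = (3, 1, -2, 0)
  u_2 = (-3/7, 13/7, 2/7, 2)
  u_3 = (-4/3, -14/9, -25/9, 14/9)

Orthogonality check:
  u_2 · u_1 = 0 (should be 0)
  u_3 · u_1 = 0 (should be 0)
  u_3 · u_2 = 0 (should be 0)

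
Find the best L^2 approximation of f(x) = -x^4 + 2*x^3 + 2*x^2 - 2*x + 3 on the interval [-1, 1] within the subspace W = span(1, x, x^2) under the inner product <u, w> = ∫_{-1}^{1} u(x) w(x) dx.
g(x) = 8*x^2/7 - 4*x/5 + 108/35

The best approximation g ∈ W is the orthogonal projection of f onto W. Writing g = a_0 + a_1 x + a_2 x^2, the coefficients solve the normal equations G · a = b where
  G_{ij} = <φ_i, φ_j> and b_i = <f, φ_i>, with φ_0 = 1, φ_1 = x, φ_2 = x^2.
G =
  [2, 0, 2/3]
  [0, 2/3, 0]
  [2/3, 0, 2/5],
b = (104/15, -8/15, 88/35).
Solving gives a_0 = 108/35, a_1 = -4/5, a_2 = 8/7, so
  g(x) = 8*x^2/7 - 4*x/5 + 108/35.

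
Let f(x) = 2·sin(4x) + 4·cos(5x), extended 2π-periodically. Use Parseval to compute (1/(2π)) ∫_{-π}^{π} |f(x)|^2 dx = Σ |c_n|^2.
Σ |c_n|^2 = 10

Expand |f|^2 and use orthogonality of {sin(nx), cos(mx)} on [-π, π]:
  ∫_{-π}^{π} sin(nx)^2 dx = π, ∫ cos(mx)^2 dx = π, and cross terms integrate to 0.
So ∫_{-π}^{π} f(x)^2 dx = 2^2 · π + 4^2 · π = (4 + 16)π.
Divide by 2π: (4 + 16)/2 = 10.
By Parseval, this equals Σ |c_n|^2.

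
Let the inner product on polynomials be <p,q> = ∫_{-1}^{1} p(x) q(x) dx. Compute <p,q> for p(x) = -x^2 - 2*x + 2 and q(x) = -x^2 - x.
<p,q> = 2/5

Expand the product: p(x)·q(x) = x^4 + 3*x^3 - 2*x.
∫_{-1}^{1} of each monomial x^k gives [2/(k+1) if k even, 0 if k odd]. Integrating term-by-term (or equivalently evaluating the antiderivative F(x) = x^5/5 + 3*x^4/4 - x^2 at the endpoints):
  F(1) − F(−1) = -1/20 − (-9/20) = 2/5.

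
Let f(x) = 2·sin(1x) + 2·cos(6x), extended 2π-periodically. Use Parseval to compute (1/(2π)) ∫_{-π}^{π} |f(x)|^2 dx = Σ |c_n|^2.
Σ |c_n|^2 = 4

Expand |f|^2 and use orthogonality of {sin(nx), cos(mx)} on [-π, π]:
  ∫_{-π}^{π} sin(nx)^2 dx = π, ∫ cos(mx)^2 dx = π, and cross terms integrate to 0.
So ∫_{-π}^{π} f(x)^2 dx = 2^2 · π + 2^2 · π = (4 + 4)π.
Divide by 2π: (4 + 4)/2 = 4.
By Parseval, this equals Σ |c_n|^2.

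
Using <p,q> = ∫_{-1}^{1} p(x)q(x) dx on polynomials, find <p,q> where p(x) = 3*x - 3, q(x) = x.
<p,q> = 2

Expand the product: p(x)·q(x) = 3*x^2 - 3*x.
∫_{-1}^{1} of each monomial x^k gives [2/(k+1) if k even, 0 if k odd]. Integrating term-by-term (or equivalently evaluating the antiderivative F(x) = x^3 - 3*x^2/2 at the endpoints):
  F(1) − F(−1) = -1/2 − (-5/2) = 2.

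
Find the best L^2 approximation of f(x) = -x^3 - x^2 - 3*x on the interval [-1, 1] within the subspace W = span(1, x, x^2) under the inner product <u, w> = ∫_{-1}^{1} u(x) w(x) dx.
g(x) = -x^2 - 18*x/5

The best approximation g ∈ W is the orthogonal projection of f onto W. Writing g = a_0 + a_1 x + a_2 x^2, the coefficients solve the normal equations G · a = b where
  G_{ij} = <φ_i, φ_j> and b_i = <f, φ_i>, with φ_0 = 1, φ_1 = x, φ_2 = x^2.
G =
  [2, 0, 2/3]
  [0, 2/3, 0]
  [2/3, 0, 2/5],
b = (-2/3, -12/5, -2/5).
Solving gives a_0 = 0, a_1 = -18/5, a_2 = -1, so
  g(x) = -x^2 - 18*x/5.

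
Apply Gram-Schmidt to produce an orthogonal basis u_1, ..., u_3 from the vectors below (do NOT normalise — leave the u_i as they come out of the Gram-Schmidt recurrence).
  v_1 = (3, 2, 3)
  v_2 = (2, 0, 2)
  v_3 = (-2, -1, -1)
Orthogonal basis:
  u_1 = (3, 2, 3)
  u_2 = (4/11, -12/11, 4/11)
  u_3 = (-1/2, 0, 1/2)

Apply the Gram-Schmidt recurrence
  u_1 = v_1
  u_i = v_i − Σ_{j<i} ((v_i · u_j) / (u_j · u_j)) · u_j.

Step by step this gives:
  u_1 = (3, 2, 3)
  u_2 = (4/11, -12/11, 4/11)
  u_3 = (-1/2, 0, 1/2)

Orthogonality check:
  u_2 · u_1 = 0 (should be 0)
  u_3 · u_1 = 0 (should be 0)
  u_3 · u_2 = 0 (should be 0)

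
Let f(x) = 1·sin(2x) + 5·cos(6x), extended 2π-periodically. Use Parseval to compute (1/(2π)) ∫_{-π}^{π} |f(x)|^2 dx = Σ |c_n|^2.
Σ |c_n|^2 = 13

Expand |f|^2 and use orthogonality of {sin(nx), cos(mx)} on [-π, π]:
  ∫_{-π}^{π} sin(nx)^2 dx = π, ∫ cos(mx)^2 dx = π, and cross terms integrate to 0.
So ∫_{-π}^{π} f(x)^2 dx = 1^2 · π + 5^2 · π = (1 + 25)π.
Divide by 2π: (1 + 25)/2 = 13.
By Parseval, this equals Σ |c_n|^2.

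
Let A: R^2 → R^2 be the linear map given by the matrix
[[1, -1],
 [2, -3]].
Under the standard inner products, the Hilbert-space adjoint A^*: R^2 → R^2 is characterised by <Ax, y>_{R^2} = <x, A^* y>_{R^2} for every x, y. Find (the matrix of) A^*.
A^* = A^T =
[[1, 2],
 [-1, -3]]

For real matrices with standard dot products, the defining identity <Ax, y> = <x, A^* y> gives (Ax)^T y = x^T (A^*) y, i.e. x^T A^T y = x^T (A^*) y. Since this holds for all x, y, we must have A^* = A^T. Therefore
A^* =
[[1, 2],
 [-1, -3]].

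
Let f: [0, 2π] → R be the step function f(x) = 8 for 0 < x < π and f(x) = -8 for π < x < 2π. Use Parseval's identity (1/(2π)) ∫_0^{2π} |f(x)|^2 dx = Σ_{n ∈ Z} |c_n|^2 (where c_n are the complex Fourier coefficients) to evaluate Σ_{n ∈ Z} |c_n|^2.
Σ |c_n|^2 = 64

Parseval equates the L^2 energy of f (normalised by 1/(2π)) with the ℓ^2 sum of its Fourier coefficients: (1/(2π)) ∫_0^{2π} |f|^2 = Σ |c_n|^2.
Compute the left side: (1/(2π)) [∫_0^π 8^2 dx + ∫_π^{2π} (-8)^2 dx] = (1/(2π)) · (64π + 64π) = (64 + 64)/2 = 64.
So Σ_{n ∈ Z} |c_n|^2 = 64.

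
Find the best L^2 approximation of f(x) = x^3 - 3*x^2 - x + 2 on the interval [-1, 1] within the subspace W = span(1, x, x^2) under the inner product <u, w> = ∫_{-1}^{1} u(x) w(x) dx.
g(x) = -3*x^2 - 2*x/5 + 2

The best approximation g ∈ W is the orthogonal projection of f onto W. Writing g = a_0 + a_1 x + a_2 x^2, the coefficients solve the normal equations G · a = b where
  G_{ij} = <φ_i, φ_j> and b_i = <f, φ_i>, with φ_0 = 1, φ_1 = x, φ_2 = x^2.
G =
  [2, 0, 2/3]
  [0, 2/3, 0]
  [2/3, 0, 2/5],
b = (2, -4/15, 2/15).
Solving gives a_0 = 2, a_1 = -2/5, a_2 = -3, so
  g(x) = -3*x^2 - 2*x/5 + 2.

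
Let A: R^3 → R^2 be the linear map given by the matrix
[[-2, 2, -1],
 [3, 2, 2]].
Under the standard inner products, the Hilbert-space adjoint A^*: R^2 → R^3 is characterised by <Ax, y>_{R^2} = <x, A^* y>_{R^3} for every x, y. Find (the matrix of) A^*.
A^* = A^T =
[[-2, 3],
 [2, 2],
 [-1, 2]]

For real matrices with standard dot products, the defining identity <Ax, y> = <x, A^* y> gives (Ax)^T y = x^T (A^*) y, i.e. x^T A^T y = x^T (A^*) y. Since this holds for all x, y, we must have A^* = A^T. Therefore
A^* =
[[-2, 3],
 [2, 2],
 [-1, 2]].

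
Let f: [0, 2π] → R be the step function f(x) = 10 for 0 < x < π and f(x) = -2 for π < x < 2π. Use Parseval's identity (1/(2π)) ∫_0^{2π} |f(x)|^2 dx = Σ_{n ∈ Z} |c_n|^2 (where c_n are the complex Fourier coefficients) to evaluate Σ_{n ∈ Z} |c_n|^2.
Σ |c_n|^2 = 52

Parseval equates the L^2 energy of f (normalised by 1/(2π)) with the ℓ^2 sum of its Fourier coefficients: (1/(2π)) ∫_0^{2π} |f|^2 = Σ |c_n|^2.
Compute the left side: (1/(2π)) [∫_0^π 10^2 dx + ∫_π^{2π} (-2)^2 dx] = (1/(2π)) · (100π + 4π) = (100 + 4)/2 = 52.
So Σ_{n ∈ Z} |c_n|^2 = 52.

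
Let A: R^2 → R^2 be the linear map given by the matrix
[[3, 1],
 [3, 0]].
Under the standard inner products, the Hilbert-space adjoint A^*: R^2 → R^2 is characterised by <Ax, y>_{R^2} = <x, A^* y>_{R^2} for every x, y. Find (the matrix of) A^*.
A^* = A^T =
[[3, 3],
 [1, 0]]

For real matrices with standard dot products, the defining identity <Ax, y> = <x, A^* y> gives (Ax)^T y = x^T (A^*) y, i.e. x^T A^T y = x^T (A^*) y. Since this holds for all x, y, we must have A^* = A^T. Therefore
A^* =
[[3, 3],
 [1, 0]].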